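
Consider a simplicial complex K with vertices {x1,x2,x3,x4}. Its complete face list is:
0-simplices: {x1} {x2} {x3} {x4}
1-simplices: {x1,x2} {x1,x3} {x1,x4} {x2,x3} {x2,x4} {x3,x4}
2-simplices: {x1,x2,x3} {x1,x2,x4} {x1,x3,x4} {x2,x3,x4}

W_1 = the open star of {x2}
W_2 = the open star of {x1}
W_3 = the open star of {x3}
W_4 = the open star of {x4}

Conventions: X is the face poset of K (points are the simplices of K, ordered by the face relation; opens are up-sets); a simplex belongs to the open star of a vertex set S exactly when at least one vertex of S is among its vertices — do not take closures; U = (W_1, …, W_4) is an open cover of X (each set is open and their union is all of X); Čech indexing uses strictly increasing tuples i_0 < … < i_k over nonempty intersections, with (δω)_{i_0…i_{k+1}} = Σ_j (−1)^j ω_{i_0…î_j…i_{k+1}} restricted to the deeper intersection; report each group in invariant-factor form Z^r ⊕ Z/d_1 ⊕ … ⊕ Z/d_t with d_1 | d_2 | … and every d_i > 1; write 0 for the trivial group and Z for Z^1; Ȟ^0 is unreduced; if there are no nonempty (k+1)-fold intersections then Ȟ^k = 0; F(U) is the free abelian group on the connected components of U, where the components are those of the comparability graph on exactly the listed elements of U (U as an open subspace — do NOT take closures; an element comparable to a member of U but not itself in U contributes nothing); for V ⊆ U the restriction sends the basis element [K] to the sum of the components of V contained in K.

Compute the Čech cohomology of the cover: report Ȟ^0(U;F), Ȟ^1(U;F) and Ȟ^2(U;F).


nonempty overlaps:
  W1={{x2},{x1,x2},{x2,x3},{x2,x4},{x1,x2,x3},{x1,x2,x4},{x2,x3,x4}} W2={{x1},{x1,x2},{x1,x3},{x1,x4},{x1,x2,x3},{x1,x2,x4},{x1,x3,x4}} W3={{x3},{x1,x3},{x2,x3},{x3,x4},{x1,x2,x3},{x1,x3,x4},{x2,x3,x4}} W4={{x4},{x1,x4},{x2,x4},{x3,x4},{x1,x2,x4},{x1,x3,x4},{x2,x3,x4}}
  W12={{x1,x2},{x1,x2,x3},{x1,x2,x4}} W13={{x2,x3},{x1,x2,x3},{x2,x3,x4}} W14={{x2,x4},{x1,x2,x4},{x2,x3,x4}} W23={{x1,x3},{x1,x2,x3},{x1,x3,x4}} W24={{x1,x4},{x1,x2,x4},{x1,x3,x4}} W34={{x3,x4},{x1,x3,x4},{x2,x3,x4}}
  W123={{x1,x2,x3}} W124={{x1,x2,x4}} W134={{x2,x3,x4}} W234={{x1,x3,x4}}
components per intersection:
  W1: {{x2},{x1,x2},{x2,x3},{x2,x4},{x1,x2,x3},{x1,x2,x4},{x2,x3,x4}}
  W2: {{x1},{x1,x2},{x1,x3},{x1,x4},{x1,x2,x3},{x1,x2,x4},{x1,x3,x4}}
  W3: {{x3},{x1,x3},{x2,x3},{x3,x4},{x1,x2,x3},{x1,x3,x4},{x2,x3,x4}}
  W4: {{x4},{x1,x4},{x2,x4},{x3,x4},{x1,x2,x4},{x1,x3,x4},{x2,x3,x4}}
  W12: {{x1,x2},{x1,x2,x3},{x1,x2,x4}}
  W13: {{x2,x3},{x1,x2,x3},{x2,x3,x4}}
  W14: {{x2,x4},{x1,x2,x4},{x2,x3,x4}}
  W23: {{x1,x3},{x1,x2,x3},{x1,x3,x4}}
  W24: {{x1,x4},{x1,x2,x4},{x1,x3,x4}}
  W34: {{x3,x4},{x1,x3,x4},{x2,x3,x4}}
  W123: {{x1,x2,x3}}
  W124: {{x1,x2,x4}}
  W134: {{x2,x3,x4}}
  W234: {{x1,x3,x4}}
C dims 4,6,4; δ0: rk 3, SNF 1^3; δ1: rk 3, SNF 1^3
degree 0: 4−3−0 = 1 → Ȟ^0 ≅ Z
degree 1: 6−3−3 = 0 → Ȟ^1 ≅ 0
degree 2: 4−0−3 = 1 → Ȟ^2 ≅ Z

Ȟ^0(U;F) ≅ Z, Ȟ^1(U;F) ≅ 0 and Ȟ^2(U;F) ≅ Z


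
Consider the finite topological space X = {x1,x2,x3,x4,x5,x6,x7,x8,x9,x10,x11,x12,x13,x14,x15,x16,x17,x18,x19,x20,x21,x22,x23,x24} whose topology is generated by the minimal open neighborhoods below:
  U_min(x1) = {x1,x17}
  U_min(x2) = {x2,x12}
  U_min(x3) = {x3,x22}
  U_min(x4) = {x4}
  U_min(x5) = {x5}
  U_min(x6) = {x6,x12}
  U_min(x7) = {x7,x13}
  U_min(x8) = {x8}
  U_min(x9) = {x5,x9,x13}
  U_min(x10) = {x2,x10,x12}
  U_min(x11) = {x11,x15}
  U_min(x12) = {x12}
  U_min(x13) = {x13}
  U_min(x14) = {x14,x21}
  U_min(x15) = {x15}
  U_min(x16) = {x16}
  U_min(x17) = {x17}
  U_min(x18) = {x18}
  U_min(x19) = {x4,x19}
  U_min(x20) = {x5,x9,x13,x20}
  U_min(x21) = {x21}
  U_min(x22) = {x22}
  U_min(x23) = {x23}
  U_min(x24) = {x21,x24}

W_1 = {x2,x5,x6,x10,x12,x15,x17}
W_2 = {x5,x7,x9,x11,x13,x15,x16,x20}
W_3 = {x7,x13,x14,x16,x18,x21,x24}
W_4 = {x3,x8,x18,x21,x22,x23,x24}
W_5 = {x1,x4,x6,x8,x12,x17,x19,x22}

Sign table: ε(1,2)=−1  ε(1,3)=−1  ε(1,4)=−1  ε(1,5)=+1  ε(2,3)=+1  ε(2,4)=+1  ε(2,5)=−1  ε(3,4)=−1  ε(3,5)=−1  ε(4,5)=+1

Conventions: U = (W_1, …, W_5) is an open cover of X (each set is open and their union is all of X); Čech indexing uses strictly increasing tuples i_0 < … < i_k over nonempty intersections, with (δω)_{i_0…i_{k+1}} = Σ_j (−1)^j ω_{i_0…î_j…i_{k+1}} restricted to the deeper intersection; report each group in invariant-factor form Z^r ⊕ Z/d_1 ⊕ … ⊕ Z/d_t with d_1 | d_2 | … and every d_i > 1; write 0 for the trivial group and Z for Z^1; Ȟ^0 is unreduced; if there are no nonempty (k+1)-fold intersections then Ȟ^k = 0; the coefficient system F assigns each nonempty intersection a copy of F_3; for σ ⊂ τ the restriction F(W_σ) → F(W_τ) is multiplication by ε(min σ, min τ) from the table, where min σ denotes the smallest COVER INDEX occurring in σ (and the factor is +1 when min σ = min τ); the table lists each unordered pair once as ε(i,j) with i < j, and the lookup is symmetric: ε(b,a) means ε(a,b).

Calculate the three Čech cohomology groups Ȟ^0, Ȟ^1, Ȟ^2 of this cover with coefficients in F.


Ȟ^0 = Z/3, Ȟ^1 = Z/3, Ȟ^2 = 0

nerve of the cover:
  W12={x5,x15} W15={x6,x12,x17} W23={x7,x13,x16} W34={x18,x21,x24} W45={x8,x22}
C dims 5,5; δ0: rk_F3 4
Ȟ^0 = (5 − 4) − 0 = 1, so Ȟ^0 ≅ Z/3
Ȟ^1 = (5 − 0) − 4 = 1, so Ȟ^1 ≅ Z/3
Ȟ^2 = (0 − 0) − 0 = 0, so Ȟ^2 ≅ 0


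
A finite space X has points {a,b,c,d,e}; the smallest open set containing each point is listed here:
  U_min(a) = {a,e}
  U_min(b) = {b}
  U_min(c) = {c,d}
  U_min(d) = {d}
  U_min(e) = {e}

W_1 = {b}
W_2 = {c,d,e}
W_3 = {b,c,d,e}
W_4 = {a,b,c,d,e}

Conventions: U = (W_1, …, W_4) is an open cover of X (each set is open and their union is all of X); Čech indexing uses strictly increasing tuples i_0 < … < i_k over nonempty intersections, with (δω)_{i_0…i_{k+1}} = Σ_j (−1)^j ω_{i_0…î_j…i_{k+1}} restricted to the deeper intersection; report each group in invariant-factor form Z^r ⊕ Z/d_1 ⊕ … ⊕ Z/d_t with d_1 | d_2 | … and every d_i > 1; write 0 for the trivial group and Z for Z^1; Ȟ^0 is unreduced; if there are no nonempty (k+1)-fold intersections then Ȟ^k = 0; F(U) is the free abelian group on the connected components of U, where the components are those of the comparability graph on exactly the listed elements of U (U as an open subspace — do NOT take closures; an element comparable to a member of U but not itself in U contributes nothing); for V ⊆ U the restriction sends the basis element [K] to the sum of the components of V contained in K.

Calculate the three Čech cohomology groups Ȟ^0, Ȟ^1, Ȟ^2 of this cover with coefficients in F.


cover nerve:
  W13={b} W14={b} W23={c,d,e} W24={c,d,e} W34={b,c,d,e}
  W134={b} W234={c,d,e}
components per intersection:
  W1: {b}
  W2: {c,d} {e}
  W3: {b} {c,d} {e}
  W4: {a,e} {b} {c,d}
  W13: {b}
  W14: {b}
  W23: {c,d} {e}
  W24: {c,d} {e}
  W34: {b} {c,d} {e}
  W134: {b}
  W234: {c,d} {e}
C dims 9,9,3; δ0: rk 6, SNF 1^6; δ1: rk 3, SNF 1^3
Ȟ^0: (9−6)−0=3 ⇒ Z^3
Ȟ^1: (9−3)−6=0 ⇒ 0
Ȟ^2: (3−0)−3=0 ⇒ 0

Ȟ^0 ≅ Z^3,  Ȟ^1 ≅ 0,  Ȟ^2 ≅ 0


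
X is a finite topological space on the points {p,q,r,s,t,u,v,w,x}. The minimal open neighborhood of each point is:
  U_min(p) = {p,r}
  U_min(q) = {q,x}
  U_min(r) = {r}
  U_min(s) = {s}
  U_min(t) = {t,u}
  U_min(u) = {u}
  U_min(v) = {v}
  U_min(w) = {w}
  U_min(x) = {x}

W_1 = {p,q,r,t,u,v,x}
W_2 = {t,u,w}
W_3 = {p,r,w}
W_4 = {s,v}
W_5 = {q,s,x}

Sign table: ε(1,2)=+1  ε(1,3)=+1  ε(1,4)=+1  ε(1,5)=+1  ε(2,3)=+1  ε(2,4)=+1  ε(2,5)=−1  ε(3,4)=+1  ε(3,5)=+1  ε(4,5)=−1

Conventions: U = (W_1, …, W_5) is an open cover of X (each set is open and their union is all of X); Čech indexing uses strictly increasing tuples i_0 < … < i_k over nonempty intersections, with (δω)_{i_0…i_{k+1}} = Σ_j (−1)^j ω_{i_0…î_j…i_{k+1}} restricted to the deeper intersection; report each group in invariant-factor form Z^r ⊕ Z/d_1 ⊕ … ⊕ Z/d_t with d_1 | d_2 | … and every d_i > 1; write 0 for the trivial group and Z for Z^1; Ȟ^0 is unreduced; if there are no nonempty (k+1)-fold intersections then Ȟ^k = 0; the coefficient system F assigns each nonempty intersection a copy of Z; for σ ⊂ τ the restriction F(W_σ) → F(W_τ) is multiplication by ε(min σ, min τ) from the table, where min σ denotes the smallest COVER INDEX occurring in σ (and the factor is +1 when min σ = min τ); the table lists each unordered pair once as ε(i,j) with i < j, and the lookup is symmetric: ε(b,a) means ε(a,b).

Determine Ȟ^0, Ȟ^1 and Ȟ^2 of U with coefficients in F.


nerve simplices:
  W12={t,u} W13={p,r} W14={v} W15={q,x} W23={w} W45={s}
C dims 5,6; δ0: rk 5, SNF 1^4·2
degree 0: 5−5−0 = 0 → Ȟ^0 ≅ 0
degree 1: 6−0−5 = 1 plus torsion [2] → Ȟ^1 ≅ Z ⊕ Z/2
degree 2: 0−0−0 = 0 → Ȟ^2 ≅ 0

Ȟ^0 ≅ 0,  Ȟ^1 ≅ Z ⊕ Z/2,  Ȟ^2 ≅ 0


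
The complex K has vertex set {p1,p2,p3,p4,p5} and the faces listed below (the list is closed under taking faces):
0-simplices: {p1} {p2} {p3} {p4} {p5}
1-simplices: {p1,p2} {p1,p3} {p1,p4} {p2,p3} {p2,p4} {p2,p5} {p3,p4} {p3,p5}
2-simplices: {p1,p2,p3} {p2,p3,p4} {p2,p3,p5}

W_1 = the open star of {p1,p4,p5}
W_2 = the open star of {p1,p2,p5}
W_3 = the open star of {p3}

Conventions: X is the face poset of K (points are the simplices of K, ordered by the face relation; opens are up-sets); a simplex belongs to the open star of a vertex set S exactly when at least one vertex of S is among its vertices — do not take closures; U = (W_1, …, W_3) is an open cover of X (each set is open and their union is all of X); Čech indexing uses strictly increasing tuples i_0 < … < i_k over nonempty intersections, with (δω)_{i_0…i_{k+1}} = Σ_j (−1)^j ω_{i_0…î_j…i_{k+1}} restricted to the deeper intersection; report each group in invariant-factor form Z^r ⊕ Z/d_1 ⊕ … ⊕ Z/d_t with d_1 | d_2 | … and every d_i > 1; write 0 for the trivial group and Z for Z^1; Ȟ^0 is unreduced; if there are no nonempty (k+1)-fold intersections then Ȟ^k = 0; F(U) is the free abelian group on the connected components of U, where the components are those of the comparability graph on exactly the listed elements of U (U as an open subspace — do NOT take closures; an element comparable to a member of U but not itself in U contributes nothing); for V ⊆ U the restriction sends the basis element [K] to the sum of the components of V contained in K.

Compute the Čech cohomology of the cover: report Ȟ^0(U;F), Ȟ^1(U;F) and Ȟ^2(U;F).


Ȟ^0(U;F) ≅ Z; Ȟ^1(U;F) ≅ Z; Ȟ^2(U;F) ≅ 0

intersection data:
  W1={{p1},{p4},{p5},{p1,p2},{p1,p3},{p1,p4},{p2,p4},{p2,p5},{p3,p4},{p3,p5},{p1,p2,p3},{p2,p3,p4},{p2,p3,p5}} W2={{p1},{p2},{p5},{p1,p2},{p1,p3},{p1,p4},{p2,p3},{p2,p4},{p2,p5},{p3,p5},{p1,p2,p3},{p2,p3,p4},{p2,p3,p5}} W3={{p3},{p1,p3},{p2,p3},{p3,p4},{p3,p5},{p1,p2,p3},{p2,p3,p4},{p2,p3,p5}}
  W12={{p1},{p5},{p1,p2},{p1,p3},{p1,p4},{p2,p4},{p2,p5},{p3,p5},{p1,p2,p3},{p2,p3,p4},{p2,p3,p5}} W13={{p1,p3},{p3,p4},{p3,p5},{p1,p2,p3},{p2,p3,p4},{p2,p3,p5}} W23={{p1,p3},{p2,p3},{p3,p5},{p1,p2,p3},{p2,p3,p4},{p2,p3,p5}}
  W123={{p1,p3},{p3,p5},{p1,p2,p3},{p2,p3,p4},{p2,p3,p5}}
components per intersection:
  W1: {{p1},{p4},{p1,p2},{p1,p3},{p1,p4},{p2,p4},{p3,p4},{p1,p2,p3},{p2,p3,p4}} {{p5},{p2,p5},{p3,p5},{p2,p3,p5}}
  W2: {{p1},{p2},{p5},{p1,p2},{p1,p3},{p1,p4},{p2,p3},{p2,p4},{p2,p5},{p3,p5},{p1,p2,p3},{p2,p3,p4},{p2,p3,p5}}
  W3: {{p3},{p1,p3},{p2,p3},{p3,p4},{p3,p5},{p1,p2,p3},{p2,p3,p4},{p2,p3,p5}}
  W12: {{p1},{p1,p2},{p1,p3},{p1,p4},{p1,p2,p3}} {{p5},{p2,p5},{p3,p5},{p2,p3,p5}} {{p2,p4},{p2,p3,p4}}
  W13: {{p1,p3},{p1,p2,p3}} {{p3,p4},{p2,p3,p4}} {{p3,p5},{p2,p3,p5}}
  W23: {{p1,p3},{p2,p3},{p3,p5},{p1,p2,p3},{p2,p3,p4},{p2,p3,p5}}
  W123: {{p1,p3},{p1,p2,p3}} {{p3,p5},{p2,p3,p5}} {{p2,p3,p4}}
C dims 4,7,3; δ0: rk 3, SNF 1^3; δ1: rk 3, SNF 1^3
Ȟ^0 = (4 − 3) − 0 = 1, so Ȟ^0 ≅ Z
Ȟ^1 = (7 − 3) − 3 = 1, so Ȟ^1 ≅ Z
Ȟ^2 = (3 − 0) − 3 = 0, so Ȟ^2 ≅ 0


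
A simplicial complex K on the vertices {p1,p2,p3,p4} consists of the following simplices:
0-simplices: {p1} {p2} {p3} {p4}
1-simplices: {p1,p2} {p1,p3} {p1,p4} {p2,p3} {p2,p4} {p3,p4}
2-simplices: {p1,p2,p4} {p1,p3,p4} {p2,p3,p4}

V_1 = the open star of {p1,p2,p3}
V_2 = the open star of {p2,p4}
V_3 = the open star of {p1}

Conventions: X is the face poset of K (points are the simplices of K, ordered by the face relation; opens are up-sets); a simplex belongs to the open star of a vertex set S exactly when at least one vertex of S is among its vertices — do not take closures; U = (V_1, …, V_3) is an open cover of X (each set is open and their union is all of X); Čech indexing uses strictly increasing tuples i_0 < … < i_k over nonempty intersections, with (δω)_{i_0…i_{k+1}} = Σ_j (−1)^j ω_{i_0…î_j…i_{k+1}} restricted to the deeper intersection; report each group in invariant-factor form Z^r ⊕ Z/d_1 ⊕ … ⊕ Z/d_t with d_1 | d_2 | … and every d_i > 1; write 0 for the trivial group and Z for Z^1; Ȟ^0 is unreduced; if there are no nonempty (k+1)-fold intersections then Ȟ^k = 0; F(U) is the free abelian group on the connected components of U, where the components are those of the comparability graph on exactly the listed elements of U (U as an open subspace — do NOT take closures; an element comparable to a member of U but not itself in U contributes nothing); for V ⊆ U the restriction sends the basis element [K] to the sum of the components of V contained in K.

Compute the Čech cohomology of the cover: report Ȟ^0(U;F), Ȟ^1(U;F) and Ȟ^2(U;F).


Ȟ^0(U;F) ≅ Z,  Ȟ^1(U;F) ≅ 0,  Ȟ^2(U;F) ≅ 0

nonempty intersections:
  V1={{p1},{p2},{p3},{p1,p2},{p1,p3},{p1,p4},{p2,p3},{p2,p4},{p3,p4},{p1,p2,p4},{p1,p3,p4},{p2,p3,p4}} V2={{p2},{p4},{p1,p2},{p1,p4},{p2,p3},{p2,p4},{p3,p4},{p1,p2,p4},{p1,p3,p4},{p2,p3,p4}} V3={{p1},{p1,p2},{p1,p3},{p1,p4},{p1,p2,p4},{p1,p3,p4}}
  V12={{p2},{p1,p2},{p1,p4},{p2,p3},{p2,p4},{p3,p4},{p1,p2,p4},{p1,p3,p4},{p2,p3,p4}} V13={{p1},{p1,p2},{p1,p3},{p1,p4},{p1,p2,p4},{p1,p3,p4}} V23={{p1,p2},{p1,p4},{p1,p2,p4},{p1,p3,p4}}
  V123={{p1,p2},{p1,p4},{p1,p2,p4},{p1,p3,p4}}
components per intersection:
  V1: {{p1},{p2},{p3},{p1,p2},{p1,p3},{p1,p4},{p2,p3},{p2,p4},{p3,p4},{p1,p2,p4},{p1,p3,p4},{p2,p3,p4}}
  V2: {{p2},{p4},{p1,p2},{p1,p4},{p2,p3},{p2,p4},{p3,p4},{p1,p2,p4},{p1,p3,p4},{p2,p3,p4}}
  V3: {{p1},{p1,p2},{p1,p3},{p1,p4},{p1,p2,p4},{p1,p3,p4}}
  V12: {{p2},{p1,p2},{p1,p4},{p2,p3},{p2,p4},{p3,p4},{p1,p2,p4},{p1,p3,p4},{p2,p3,p4}}
  V13: {{p1},{p1,p2},{p1,p3},{p1,p4},{p1,p2,p4},{p1,p3,p4}}
  V23: {{p1,p2},{p1,p4},{p1,p2,p4},{p1,p3,p4}}
  V123: {{p1,p2},{p1,p4},{p1,p2,p4},{p1,p3,p4}}
C dims 3,3,1; δ0: rk 2, SNF 1^2; δ1: rk 1, SNF 1^1
Ȟ^0: (3−2)−0=1 ⇒ Z
Ȟ^1: (3−1)−2=0 ⇒ 0
Ȟ^2: (1−0)−1=0 ⇒ 0


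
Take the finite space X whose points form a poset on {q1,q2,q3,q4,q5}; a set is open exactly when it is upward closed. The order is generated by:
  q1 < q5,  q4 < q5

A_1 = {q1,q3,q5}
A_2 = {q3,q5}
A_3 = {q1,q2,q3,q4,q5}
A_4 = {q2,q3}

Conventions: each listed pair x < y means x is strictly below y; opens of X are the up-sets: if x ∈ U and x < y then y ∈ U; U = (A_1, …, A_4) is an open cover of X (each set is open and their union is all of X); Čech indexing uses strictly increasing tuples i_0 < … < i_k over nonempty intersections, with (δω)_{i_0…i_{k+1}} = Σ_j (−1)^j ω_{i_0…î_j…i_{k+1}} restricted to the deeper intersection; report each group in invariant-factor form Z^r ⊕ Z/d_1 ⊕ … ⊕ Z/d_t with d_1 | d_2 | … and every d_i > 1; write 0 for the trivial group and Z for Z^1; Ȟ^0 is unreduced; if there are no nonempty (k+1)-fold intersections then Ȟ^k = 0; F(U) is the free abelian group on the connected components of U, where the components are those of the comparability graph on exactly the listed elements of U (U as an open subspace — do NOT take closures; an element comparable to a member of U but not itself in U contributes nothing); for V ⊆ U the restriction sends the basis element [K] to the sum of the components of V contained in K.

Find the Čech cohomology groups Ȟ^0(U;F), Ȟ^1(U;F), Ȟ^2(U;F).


Ȟ^0 ≅ Z^3; Ȟ^1 ≅ 0; Ȟ^2 ≅ 0

nerve of the cover:
  A12={q3,q5} A13={q1,q3,q5} A14={q3} A23={q3,q5} A24={q3} A34={q2,q3}
  A123={q3,q5} A124={q3} A134={q3} A234={q3}
  A1234={q3}
components per intersection:
  A1: {q1,q5} {q3}
  A2: {q3} {q5}
  A3: {q1,q4,q5} {q2} {q3}
  A4: {q2} {q3}
  A12: {q3} {q5}
  A13: {q1,q5} {q3}
  A14: {q3}
  A23: {q3} {q5}
  A24: {q3}
  A34: {q2} {q3}
  A123: {q3} {q5}
  A124: {q3}
  A134: {q3}
  A234: {q3}
  A1234: {q3}
C dims 9,10,5,1; δ0: rk 6, SNF 1^6; δ1: rk 4, SNF 1^4; δ2: rk 1, SNF 1^1
Ȟ^0 = (9 − 6) − 0 = 3, so Ȟ^0 ≅ Z^3
Ȟ^1 = (10 − 4) − 6 = 0, so Ȟ^1 ≅ 0
Ȟ^2 = (5 − 1) − 4 = 0, so Ȟ^2 ≅ 0


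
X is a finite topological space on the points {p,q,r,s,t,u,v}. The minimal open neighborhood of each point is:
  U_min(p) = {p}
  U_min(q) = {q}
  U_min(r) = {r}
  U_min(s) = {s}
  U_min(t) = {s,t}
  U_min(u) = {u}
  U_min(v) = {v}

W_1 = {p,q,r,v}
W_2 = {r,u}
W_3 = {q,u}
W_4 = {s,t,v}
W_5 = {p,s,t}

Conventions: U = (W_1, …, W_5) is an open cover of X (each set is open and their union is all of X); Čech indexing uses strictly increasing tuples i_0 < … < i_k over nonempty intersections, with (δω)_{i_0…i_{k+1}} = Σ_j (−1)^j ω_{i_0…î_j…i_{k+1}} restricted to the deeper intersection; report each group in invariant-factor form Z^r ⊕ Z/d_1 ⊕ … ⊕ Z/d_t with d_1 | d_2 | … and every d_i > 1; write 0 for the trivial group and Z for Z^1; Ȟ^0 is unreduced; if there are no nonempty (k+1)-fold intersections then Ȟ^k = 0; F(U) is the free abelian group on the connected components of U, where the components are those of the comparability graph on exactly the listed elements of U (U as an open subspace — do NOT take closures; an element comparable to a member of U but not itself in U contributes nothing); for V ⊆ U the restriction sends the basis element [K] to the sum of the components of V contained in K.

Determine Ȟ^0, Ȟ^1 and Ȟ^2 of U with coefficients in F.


Ȟ^0(U;F) ≅ Z^6,  Ȟ^1(U;F) ≅ 0,  Ȟ^2(U;F) ≅ 0

nonempty intersections:
  W12={r} W13={q} W14={v} W15={p} W23={u} W45={s,t}
components per intersection:
  W1: {p} {q} {r} {v}
  W2: {r} {u}
  W3: {q} {u}
  W4: {s,t} {v}
  W5: {p} {s,t}
  W12: {r}
  W13: {q}
  W14: {v}
  W15: {p}
  W23: {u}
  W45: {s,t}
C dims 12,6; δ0: rk 6, SNF 1^6
Ȟ^0: (12−6)−0=6 ⇒ Z^6
Ȟ^1: (6−0)−6=0 ⇒ 0
Ȟ^2: (0−0)−0=0 ⇒ 0


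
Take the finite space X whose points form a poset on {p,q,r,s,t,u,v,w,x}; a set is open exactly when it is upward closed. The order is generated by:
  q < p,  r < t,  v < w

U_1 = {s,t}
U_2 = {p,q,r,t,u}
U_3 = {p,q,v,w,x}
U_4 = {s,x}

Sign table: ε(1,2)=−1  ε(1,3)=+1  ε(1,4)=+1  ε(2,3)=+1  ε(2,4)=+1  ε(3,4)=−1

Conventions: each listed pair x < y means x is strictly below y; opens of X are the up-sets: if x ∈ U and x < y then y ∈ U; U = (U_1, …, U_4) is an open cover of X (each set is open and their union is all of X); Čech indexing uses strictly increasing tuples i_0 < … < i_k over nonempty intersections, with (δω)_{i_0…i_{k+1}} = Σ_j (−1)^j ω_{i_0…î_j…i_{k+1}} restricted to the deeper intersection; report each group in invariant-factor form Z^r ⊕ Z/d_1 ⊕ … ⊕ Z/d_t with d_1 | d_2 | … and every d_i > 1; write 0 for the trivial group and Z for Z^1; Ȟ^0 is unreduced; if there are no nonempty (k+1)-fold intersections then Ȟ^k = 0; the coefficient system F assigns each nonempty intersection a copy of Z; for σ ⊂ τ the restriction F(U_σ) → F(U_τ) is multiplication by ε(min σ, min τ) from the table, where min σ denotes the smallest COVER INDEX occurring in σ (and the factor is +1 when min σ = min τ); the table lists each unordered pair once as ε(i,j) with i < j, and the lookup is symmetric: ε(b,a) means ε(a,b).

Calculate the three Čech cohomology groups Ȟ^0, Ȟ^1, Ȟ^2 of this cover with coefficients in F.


Ȟ^0 = Z, Ȟ^1 = Z and Ȟ^2 = 0

nonempty intersections:
  U12={t} U14={s} U23={p,q} U34={x}
C dims 4,4; δ0: rk 3, SNF 1^3
Ȟ^0: (4−3)−0=1 ⇒ Z
Ȟ^1: (4−0)−3=1 ⇒ Z
Ȟ^2: (0−0)−0=0 ⇒ 0


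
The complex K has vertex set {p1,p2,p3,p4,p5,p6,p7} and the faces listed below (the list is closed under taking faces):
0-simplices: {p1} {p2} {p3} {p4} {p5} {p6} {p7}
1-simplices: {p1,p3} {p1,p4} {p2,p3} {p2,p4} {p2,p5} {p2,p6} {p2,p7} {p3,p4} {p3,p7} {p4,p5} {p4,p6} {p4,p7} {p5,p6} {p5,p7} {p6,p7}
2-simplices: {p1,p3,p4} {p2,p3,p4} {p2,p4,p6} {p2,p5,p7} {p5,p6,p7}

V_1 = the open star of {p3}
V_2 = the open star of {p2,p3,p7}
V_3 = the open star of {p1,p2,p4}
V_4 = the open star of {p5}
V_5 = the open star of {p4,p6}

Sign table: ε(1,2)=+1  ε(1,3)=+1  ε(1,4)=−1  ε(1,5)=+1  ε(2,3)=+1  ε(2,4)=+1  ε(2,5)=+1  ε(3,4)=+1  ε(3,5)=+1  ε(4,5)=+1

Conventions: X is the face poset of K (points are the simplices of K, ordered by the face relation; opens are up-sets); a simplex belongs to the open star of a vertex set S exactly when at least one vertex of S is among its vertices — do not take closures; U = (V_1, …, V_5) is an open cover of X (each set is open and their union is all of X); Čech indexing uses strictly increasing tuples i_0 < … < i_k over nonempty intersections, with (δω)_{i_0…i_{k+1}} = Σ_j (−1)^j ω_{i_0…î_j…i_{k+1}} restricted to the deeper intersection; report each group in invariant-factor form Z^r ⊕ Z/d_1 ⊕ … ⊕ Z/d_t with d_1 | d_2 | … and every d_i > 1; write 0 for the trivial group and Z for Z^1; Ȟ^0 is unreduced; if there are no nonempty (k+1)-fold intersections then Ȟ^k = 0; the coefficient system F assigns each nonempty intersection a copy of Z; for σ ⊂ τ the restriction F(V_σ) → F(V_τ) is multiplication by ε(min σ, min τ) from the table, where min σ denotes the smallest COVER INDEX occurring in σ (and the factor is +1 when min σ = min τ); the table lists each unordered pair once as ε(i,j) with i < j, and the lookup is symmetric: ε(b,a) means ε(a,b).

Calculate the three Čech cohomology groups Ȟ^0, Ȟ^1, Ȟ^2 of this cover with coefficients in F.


intersection data:
  V1={{p3},{p1,p3},{p2,p3},{p3,p4},{p3,p7},{p1,p3,p4},{p2,p3,p4}} V2={{p2},{p3},{p7},{p1,p3},{p2,p3},{p2,p4},{p2,p5},{p2,p6},{p2,p7},{p3,p4},{p3,p7},{p4,p7},{p5,p7},{p6,p7},{p1,p3,p4},{p2,p3,p4},{p2,p4,p6},{p2,p5,p7},{p5,p6,p7}} V3={{p1},{p2},{p4},{p1,p3},{p1,p4},{p2,p3},{p2,p4},{p2,p5},{p2,p6},{p2,p7},{p3,p4},{p4,p5},{p4,p6},{p4,p7},{p1,p3,p4},{p2,p3,p4},{p2,p4,p6},{p2,p5,p7}} V4={{p5},{p2,p5},{p4,p5},{p5,p6},{p5,p7},{p2,p5,p7},{p5,p6,p7}} V5={{p4},{p6},{p1,p4},{p2,p4},{p2,p6},{p3,p4},{p4,p5},{p4,p6},{p4,p7},{p5,p6},{p6,p7},{p1,p3,p4},{p2,p3,p4},{p2,p4,p6},{p5,p6,p7}}
  V12={{p3},{p1,p3},{p2,p3},{p3,p4},{p3,p7},{p1,p3,p4},{p2,p3,p4}} V13={{p1,p3},{p2,p3},{p3,p4},{p1,p3,p4},{p2,p3,p4}} V15={{p3,p4},{p1,p3,p4},{p2,p3,p4}} V23={{p2},{p1,p3},{p2,p3},{p2,p4},{p2,p5},{p2,p6},{p2,p7},{p3,p4},{p4,p7},{p1,p3,p4},{p2,p3,p4},{p2,p4,p6},{p2,p5,p7}} V24={{p2,p5},{p5,p7},{p2,p5,p7},{p5,p6,p7}} V25={{p2,p4},{p2,p6},{p3,p4},{p4,p7},{p6,p7},{p1,p3,p4},{p2,p3,p4},{p2,p4,p6},{p5,p6,p7}} V34={{p2,p5},{p4,p5},{p2,p5,p7}} V35={{p4},{p1,p4},{p2,p4},{p2,p6},{p3,p4},{p4,p5},{p4,p6},{p4,p7},{p1,p3,p4},{p2,p3,p4},{p2,p4,p6}} V45={{p4,p5},{p5,p6},{p5,p6,p7}}
  V123={{p1,p3},{p2,p3},{p3,p4},{p1,p3,p4},{p2,p3,p4}} V125={{p3,p4},{p1,p3,p4},{p2,p3,p4}} V135={{p3,p4},{p1,p3,p4},{p2,p3,p4}} V234={{p2,p5},{p2,p5,p7}} V235={{p2,p4},{p2,p6},{p3,p4},{p4,p7},{p1,p3,p4},{p2,p3,p4},{p2,p4,p6}} V245={{p5,p6,p7}} V345={{p4,p5}}
  V1235={{p3,p4},{p1,p3,p4},{p2,p3,p4}}
C dims 5,9,7,1; δ0: rk 4, SNF 1^4; δ1: rk 5, SNF 1^5; δ2: rk 1, SNF 1^1
Ȟ^0 = (5 − 4) − 0 = 1, so Ȟ^0 ≅ Z
Ȟ^1 = (9 − 5) − 4 = 0, so Ȟ^1 ≅ 0
Ȟ^2 = (7 − 1) − 5 = 1, so Ȟ^2 ≅ Z

Ȟ^0 ≅ Z,  Ȟ^1 ≅ 0,  Ȟ^2 ≅ Z


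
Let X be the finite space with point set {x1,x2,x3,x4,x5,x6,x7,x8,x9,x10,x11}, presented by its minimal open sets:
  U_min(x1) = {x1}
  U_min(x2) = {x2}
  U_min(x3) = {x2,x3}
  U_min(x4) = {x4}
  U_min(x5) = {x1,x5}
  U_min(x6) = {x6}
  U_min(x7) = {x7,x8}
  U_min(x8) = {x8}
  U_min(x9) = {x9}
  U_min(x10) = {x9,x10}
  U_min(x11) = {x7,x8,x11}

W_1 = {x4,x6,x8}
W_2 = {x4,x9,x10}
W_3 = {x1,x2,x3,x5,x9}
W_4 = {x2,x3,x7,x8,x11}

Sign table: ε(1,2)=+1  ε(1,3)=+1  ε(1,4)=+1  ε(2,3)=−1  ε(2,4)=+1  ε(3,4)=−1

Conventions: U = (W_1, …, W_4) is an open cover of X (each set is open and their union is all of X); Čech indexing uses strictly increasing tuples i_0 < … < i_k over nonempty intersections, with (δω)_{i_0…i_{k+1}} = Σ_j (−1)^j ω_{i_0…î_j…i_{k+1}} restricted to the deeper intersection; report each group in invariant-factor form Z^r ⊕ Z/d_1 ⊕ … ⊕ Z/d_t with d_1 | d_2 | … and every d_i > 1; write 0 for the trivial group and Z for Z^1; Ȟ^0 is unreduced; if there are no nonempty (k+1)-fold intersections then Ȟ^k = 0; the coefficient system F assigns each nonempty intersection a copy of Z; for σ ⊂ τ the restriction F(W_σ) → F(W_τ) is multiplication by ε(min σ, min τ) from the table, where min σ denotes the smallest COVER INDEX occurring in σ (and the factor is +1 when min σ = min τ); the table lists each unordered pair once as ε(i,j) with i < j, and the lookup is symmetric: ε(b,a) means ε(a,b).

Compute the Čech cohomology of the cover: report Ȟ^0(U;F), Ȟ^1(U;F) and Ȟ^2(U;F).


Ȟ^0 ≅ Z, Ȟ^1 ≅ Z and Ȟ^2 ≅ 0

nonempty intersections:
  W12={x4} W14={x8} W23={x9} W34={x2,x3}
C dims 4,4; δ0: rk 3, SNF 1^3
Ȟ^0: (4−3)−0=1 ⇒ Z
Ȟ^1: (4−0)−3=1 ⇒ Z
Ȟ^2: (0−0)−0=0 ⇒ 0


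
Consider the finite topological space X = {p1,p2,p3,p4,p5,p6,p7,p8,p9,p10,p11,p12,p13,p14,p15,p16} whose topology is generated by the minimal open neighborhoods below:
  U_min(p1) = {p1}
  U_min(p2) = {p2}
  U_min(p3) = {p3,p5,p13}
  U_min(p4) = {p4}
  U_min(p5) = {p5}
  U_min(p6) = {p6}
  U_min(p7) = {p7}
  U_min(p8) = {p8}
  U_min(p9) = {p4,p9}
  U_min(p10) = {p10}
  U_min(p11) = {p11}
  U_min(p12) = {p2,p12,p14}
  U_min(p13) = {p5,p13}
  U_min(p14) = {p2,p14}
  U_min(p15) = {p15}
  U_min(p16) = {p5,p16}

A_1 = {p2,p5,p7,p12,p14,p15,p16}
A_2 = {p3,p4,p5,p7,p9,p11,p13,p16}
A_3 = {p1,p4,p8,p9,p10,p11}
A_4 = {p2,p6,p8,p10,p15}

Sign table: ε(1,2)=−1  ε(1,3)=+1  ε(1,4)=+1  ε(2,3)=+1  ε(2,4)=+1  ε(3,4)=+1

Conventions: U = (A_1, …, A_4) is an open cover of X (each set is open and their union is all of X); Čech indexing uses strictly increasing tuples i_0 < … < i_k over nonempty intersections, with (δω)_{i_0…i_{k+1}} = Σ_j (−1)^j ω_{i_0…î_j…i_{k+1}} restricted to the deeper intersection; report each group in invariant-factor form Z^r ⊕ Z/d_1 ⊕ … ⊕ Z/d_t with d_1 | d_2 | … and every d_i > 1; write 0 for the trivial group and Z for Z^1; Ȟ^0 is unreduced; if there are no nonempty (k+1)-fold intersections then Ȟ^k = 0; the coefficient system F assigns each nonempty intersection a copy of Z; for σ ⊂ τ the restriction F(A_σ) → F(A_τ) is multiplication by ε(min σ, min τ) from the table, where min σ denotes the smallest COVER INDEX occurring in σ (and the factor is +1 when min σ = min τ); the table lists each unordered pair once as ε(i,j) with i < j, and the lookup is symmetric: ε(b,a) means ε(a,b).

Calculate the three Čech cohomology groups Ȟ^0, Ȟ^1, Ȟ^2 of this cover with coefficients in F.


nonempty intersections:
  A12={p5,p7,p16} A14={p2,p15} A23={p4,p9,p11} A34={p8,p10}
C dims 4,4; δ0: rk 4, SNF 1^3·2
Ȟ^0: (4−4)−0=0 ⇒ 0
Ȟ^1: (4−0)−4=0 plus torsion [2] ⇒ Z/2
Ȟ^2: (0−0)−0=0 ⇒ 0

Ȟ^0 ≅ 0,  Ȟ^1 ≅ Z/2,  Ȟ^2 ≅ 0


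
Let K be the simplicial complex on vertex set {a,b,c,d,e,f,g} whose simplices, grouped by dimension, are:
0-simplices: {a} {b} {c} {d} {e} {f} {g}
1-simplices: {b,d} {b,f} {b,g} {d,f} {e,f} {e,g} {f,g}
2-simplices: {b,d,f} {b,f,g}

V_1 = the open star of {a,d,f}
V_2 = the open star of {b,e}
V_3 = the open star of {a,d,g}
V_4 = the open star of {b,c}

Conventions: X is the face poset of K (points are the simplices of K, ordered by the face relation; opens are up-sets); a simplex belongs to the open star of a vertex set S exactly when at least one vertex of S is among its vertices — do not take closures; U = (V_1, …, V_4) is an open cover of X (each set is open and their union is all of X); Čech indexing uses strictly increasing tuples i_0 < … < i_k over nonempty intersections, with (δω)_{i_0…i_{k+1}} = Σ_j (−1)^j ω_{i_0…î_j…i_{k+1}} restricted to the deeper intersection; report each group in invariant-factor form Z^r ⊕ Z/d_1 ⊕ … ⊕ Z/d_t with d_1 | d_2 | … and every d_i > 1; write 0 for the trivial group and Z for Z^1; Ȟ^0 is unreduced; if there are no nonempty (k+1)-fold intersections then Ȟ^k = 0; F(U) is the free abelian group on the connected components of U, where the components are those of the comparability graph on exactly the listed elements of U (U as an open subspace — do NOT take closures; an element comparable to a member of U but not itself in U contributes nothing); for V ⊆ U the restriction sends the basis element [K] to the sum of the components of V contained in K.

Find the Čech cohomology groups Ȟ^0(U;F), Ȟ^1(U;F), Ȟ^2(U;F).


Ȟ^0(U;F) ≅ Z^3, Ȟ^1(U;F) ≅ Z and Ȟ^2(U;F) ≅ 0

intersection data:
  V1={{a},{d},{f},{b,d},{b,f},{d,f},{e,f},{f,g},{b,d,f},{b,f,g}} V2={{b},{e},{b,d},{b,f},{b,g},{e,f},{e,g},{b,d,f},{b,f,g}} V3={{a},{d},{g},{b,d},{b,g},{d,f},{e,g},{f,g},{b,d,f},{b,f,g}} V4={{b},{c},{b,d},{b,f},{b,g},{b,d,f},{b,f,g}}
  V12={{b,d},{b,f},{e,f},{b,d,f},{b,f,g}} V13={{a},{d},{b,d},{d,f},{f,g},{b,d,f},{b,f,g}} V14={{b,d},{b,f},{b,d,f},{b,f,g}} V23={{b,d},{b,g},{e,g},{b,d,f},{b,f,g}} V24={{b},{b,d},{b,f},{b,g},{b,d,f},{b,f,g}} V34={{b,d},{b,g},{b,d,f},{b,f,g}}
  V123={{b,d},{b,d,f},{b,f,g}} V124={{b,d},{b,f},{b,d,f},{b,f,g}} V134={{b,d},{b,d,f},{b,f,g}} V234={{b,d},{b,g},{b,d,f},{b,f,g}}
  V1234={{b,d},{b,d,f},{b,f,g}}
components per intersection:
  V1: {{a}} {{d},{f},{b,d},{b,f},{d,f},{e,f},{f,g},{b,d,f},{b,f,g}}
  V2: {{b},{b,d},{b,f},{b,g},{b,d,f},{b,f,g}} {{e},{e,f},{e,g}}
  V3: {{a}} {{d},{b,d},{d,f},{b,d,f}} {{g},{b,g},{e,g},{f,g},{b,f,g}}
  V4: {{b},{b,d},{b,f},{b,g},{b,d,f},{b,f,g}} {{c}}
  V12: {{b,d},{b,f},{b,d,f},{b,f,g}} {{e,f}}
  V13: {{a}} {{d},{b,d},{d,f},{b,d,f}} {{f,g},{b,f,g}}
  V14: {{b,d},{b,f},{b,d,f},{b,f,g}}
  V23: {{b,d},{b,d,f}} {{b,g},{b,f,g}} {{e,g}}
  V24: {{b},{b,d},{b,f},{b,g},{b,d,f},{b,f,g}}
  V34: {{b,d},{b,d,f}} {{b,g},{b,f,g}}
  V123: {{b,d},{b,d,f}} {{b,f,g}}
  V124: {{b,d},{b,f},{b,d,f},{b,f,g}}
  V134: {{b,d},{b,d,f}} {{b,f,g}}
  V234: {{b,d},{b,d,f}} {{b,g},{b,f,g}}
  V1234: {{b,d},{b,d,f}} {{b,f,g}}
C dims 9,12,7,2; δ0: rk 6, SNF 1^6; δ1: rk 5, SNF 1^5; δ2: rk 2, SNF 1^2
Ȟ^0 = (9 − 6) − 0 = 3, so Ȟ^0 ≅ Z^3
Ȟ^1 = (12 − 5) − 6 = 1, so Ȟ^1 ≅ Z
Ȟ^2 = (7 − 2) − 5 = 0, so Ȟ^2 ≅ 0


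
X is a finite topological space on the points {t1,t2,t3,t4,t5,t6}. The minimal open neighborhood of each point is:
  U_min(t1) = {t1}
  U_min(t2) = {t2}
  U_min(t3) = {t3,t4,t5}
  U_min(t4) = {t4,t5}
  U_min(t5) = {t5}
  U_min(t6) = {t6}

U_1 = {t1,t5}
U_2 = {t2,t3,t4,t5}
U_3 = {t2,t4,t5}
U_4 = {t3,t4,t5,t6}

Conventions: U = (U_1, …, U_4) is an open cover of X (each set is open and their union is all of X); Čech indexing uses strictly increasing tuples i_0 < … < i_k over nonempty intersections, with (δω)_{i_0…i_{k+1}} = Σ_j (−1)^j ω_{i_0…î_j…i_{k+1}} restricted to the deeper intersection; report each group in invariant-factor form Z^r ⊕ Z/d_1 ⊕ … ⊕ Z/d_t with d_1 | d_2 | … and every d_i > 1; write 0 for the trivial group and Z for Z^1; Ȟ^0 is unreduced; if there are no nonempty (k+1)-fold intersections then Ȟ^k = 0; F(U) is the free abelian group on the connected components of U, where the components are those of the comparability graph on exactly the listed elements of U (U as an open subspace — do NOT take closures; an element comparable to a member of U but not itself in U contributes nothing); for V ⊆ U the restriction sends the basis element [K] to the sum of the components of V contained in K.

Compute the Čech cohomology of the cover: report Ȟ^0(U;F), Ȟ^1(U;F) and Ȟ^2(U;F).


nonempty overlaps:
  U12={t5} U13={t5} U14={t5} U23={t2,t4,t5} U24={t3,t4,t5} U34={t4,t5}
  U123={t5} U124={t5} U134={t5} U234={t4,t5}
  U1234={t5}
components per intersection:
  U1: {t1} {t5}
  U2: {t2} {t3,t4,t5}
  U3: {t2} {t4,t5}
  U4: {t3,t4,t5} {t6}
  U12: {t5}
  U13: {t5}
  U14: {t5}
  U23: {t2} {t4,t5}
  U24: {t3,t4,t5}
  U34: {t4,t5}
  U123: {t5}
  U124: {t5}
  U134: {t5}
  U234: {t4,t5}
  U1234: {t5}
C dims 8,7,4,1; δ0: rk 4, SNF 1^4; δ1: rk 3, SNF 1^3; δ2: rk 1, SNF 1^1
degree 0: 8−4−0 = 4 → Ȟ^0 ≅ Z^4
degree 1: 7−3−4 = 0 → Ȟ^1 ≅ 0
degree 2: 4−1−3 = 0 → Ȟ^2 ≅ 0

Ȟ^0 = Z^4; Ȟ^1 = 0; Ȟ^2 = 0


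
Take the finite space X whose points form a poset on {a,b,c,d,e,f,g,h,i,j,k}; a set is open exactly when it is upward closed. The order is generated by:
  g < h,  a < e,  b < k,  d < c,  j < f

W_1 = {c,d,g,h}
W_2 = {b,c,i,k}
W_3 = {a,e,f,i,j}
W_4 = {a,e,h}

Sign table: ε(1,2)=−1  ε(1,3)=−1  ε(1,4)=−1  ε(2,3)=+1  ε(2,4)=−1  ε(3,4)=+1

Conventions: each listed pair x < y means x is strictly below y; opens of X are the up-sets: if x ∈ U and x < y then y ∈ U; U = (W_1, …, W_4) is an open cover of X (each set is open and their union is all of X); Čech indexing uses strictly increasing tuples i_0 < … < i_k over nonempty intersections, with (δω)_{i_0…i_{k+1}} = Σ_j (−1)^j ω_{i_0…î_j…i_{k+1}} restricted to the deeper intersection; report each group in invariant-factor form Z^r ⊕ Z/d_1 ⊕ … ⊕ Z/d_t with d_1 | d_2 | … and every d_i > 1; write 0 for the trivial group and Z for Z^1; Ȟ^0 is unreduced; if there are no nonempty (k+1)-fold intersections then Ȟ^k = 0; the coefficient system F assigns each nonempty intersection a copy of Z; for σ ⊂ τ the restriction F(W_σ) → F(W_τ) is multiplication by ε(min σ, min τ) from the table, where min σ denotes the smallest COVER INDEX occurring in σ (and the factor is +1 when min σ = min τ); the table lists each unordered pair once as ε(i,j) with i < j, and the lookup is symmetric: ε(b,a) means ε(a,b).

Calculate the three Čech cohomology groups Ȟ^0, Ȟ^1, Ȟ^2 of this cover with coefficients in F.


Ȟ^0(U;F) ≅ Z,  Ȟ^1(U;F) ≅ Z,  Ȟ^2(U;F) ≅ 0

nerve of the cover:
  W12={c} W14={h} W23={i} W34={a,e}
C dims 4,4; δ0: rk 3, SNF 1^3
Ȟ^0 = (4 − 3) − 0 = 1, so Ȟ^0 ≅ Z
Ȟ^1 = (4 − 0) − 3 = 1, so Ȟ^1 ≅ Z
Ȟ^2 = (0 − 0) − 0 = 0, so Ȟ^2 ≅ 0


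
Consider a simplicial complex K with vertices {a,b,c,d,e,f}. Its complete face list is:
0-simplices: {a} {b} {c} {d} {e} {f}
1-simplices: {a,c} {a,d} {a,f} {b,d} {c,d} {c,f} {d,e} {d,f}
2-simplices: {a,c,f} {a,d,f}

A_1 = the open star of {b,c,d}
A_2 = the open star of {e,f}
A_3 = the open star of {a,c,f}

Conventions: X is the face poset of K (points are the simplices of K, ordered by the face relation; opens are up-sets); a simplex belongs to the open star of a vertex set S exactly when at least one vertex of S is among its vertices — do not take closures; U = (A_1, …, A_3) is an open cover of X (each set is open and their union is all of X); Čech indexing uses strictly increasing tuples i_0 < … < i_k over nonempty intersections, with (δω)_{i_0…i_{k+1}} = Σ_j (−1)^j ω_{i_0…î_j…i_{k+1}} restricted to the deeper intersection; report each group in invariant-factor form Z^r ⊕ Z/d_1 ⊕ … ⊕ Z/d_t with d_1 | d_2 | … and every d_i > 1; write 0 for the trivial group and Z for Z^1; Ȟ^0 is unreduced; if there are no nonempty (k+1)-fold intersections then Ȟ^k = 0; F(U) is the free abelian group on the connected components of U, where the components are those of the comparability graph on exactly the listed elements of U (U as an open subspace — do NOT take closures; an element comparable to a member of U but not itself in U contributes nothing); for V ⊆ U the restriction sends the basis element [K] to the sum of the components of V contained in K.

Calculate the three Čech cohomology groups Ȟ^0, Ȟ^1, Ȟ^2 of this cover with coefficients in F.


Ȟ^0 = Z; Ȟ^1 = Z; Ȟ^2 = 0

nerve simplices:
  A1={{b},{c},{d},{a,c},{a,d},{b,d},{c,d},{c,f},{d,e},{d,f},{a,c,f},{a,d,f}} A2={{e},{f},{a,f},{c,f},{d,e},{d,f},{a,c,f},{a,d,f}} A3={{a},{c},{f},{a,c},{a,d},{a,f},{c,d},{c,f},{d,f},{a,c,f},{a,d,f}}
  A12={{c,f},{d,e},{d,f},{a,c,f},{a,d,f}} A13={{c},{a,c},{a,d},{c,d},{c,f},{d,f},{a,c,f},{a,d,f}} A23={{f},{a,f},{c,f},{d,f},{a,c,f},{a,d,f}}
  A123={{c,f},{d,f},{a,c,f},{a,d,f}}
components per intersection:
  A1: {{b},{c},{d},{a,c},{a,d},{b,d},{c,d},{c,f},{d,e},{d,f},{a,c,f},{a,d,f}}
  A2: {{e},{d,e}} {{f},{a,f},{c,f},{d,f},{a,c,f},{a,d,f}}
  A3: {{a},{c},{f},{a,c},{a,d},{a,f},{c,d},{c,f},{d,f},{a,c,f},{a,d,f}}
  A12: {{c,f},{a,c,f}} {{d,e}} {{d,f},{a,d,f}}
  A13: {{c},{a,c},{c,d},{c,f},{a,c,f}} {{a,d},{d,f},{a,d,f}}
  A23: {{f},{a,f},{c,f},{d,f},{a,c,f},{a,d,f}}
  A123: {{c,f},{a,c,f}} {{d,f},{a,d,f}}
C dims 4,6,2; δ0: rk 3, SNF 1^3; δ1: rk 2, SNF 1^2
degree 0: 4−3−0 = 1 → Ȟ^0 ≅ Z
degree 1: 6−2−3 = 1 → Ȟ^1 ≅ Z
degree 2: 2−0−2 = 0 → Ȟ^2 ≅ 0


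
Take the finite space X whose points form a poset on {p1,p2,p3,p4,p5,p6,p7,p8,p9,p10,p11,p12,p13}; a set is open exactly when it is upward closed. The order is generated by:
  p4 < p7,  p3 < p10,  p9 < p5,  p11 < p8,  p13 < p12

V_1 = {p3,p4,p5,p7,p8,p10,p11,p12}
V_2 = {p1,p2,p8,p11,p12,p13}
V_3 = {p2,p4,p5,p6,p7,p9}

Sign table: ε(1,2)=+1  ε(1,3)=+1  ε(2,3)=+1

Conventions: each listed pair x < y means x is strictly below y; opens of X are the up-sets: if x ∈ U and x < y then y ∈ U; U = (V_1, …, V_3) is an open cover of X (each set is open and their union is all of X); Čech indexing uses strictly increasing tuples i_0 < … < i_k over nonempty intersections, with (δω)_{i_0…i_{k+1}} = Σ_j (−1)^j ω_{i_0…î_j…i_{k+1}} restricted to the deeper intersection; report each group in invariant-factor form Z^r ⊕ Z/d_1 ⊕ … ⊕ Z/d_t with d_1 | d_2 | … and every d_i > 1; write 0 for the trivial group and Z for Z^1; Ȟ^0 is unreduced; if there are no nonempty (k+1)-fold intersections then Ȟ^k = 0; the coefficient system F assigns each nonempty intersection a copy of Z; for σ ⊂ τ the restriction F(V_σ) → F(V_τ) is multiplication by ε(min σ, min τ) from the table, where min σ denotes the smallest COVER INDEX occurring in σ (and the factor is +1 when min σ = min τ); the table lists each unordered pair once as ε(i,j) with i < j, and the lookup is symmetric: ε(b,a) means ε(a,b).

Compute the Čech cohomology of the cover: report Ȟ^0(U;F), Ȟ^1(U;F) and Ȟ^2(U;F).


nerve of the cover:
  V12={p8,p11,p12} V13={p4,p5,p7} V23={p2}
C dims 3,3; δ0: rk 2, SNF 1^2
Ȟ^0 = (3 − 2) − 0 = 1, so Ȟ^0 ≅ Z
Ȟ^1 = (3 − 0) − 2 = 1, so Ȟ^1 ≅ Z
Ȟ^2 = (0 − 0) − 0 = 0, so Ȟ^2 ≅ 0

Ȟ^0(U;F) ≅ Z,  Ȟ^1(U;F) ≅ Z,  Ȟ^2(U;F) ≅ 0


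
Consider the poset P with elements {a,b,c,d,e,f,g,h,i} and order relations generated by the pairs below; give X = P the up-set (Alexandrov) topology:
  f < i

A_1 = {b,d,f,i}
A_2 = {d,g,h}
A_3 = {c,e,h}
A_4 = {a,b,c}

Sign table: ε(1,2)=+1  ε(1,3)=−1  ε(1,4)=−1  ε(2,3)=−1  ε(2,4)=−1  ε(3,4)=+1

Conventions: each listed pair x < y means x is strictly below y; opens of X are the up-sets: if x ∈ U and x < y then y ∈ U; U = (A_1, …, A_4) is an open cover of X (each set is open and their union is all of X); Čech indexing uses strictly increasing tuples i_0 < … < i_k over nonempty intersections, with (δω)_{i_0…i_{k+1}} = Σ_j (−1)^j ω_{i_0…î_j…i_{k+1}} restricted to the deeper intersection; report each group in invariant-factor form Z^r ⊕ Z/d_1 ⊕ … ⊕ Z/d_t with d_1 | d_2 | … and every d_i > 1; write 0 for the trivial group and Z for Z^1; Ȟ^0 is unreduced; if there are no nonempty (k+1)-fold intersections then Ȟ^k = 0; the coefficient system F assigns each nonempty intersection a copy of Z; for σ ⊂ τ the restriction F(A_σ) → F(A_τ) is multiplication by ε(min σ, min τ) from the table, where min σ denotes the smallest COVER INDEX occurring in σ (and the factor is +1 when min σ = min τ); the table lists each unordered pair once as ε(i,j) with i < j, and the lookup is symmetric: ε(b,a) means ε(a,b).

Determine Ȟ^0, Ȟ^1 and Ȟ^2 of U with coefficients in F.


intersection data:
  A12={d} A14={b} A23={h} A34={c}
C dims 4,4; δ0: rk 3, SNF 1^3
Ȟ^0 = (4 − 3) − 0 = 1, so Ȟ^0 ≅ Z
Ȟ^1 = (4 − 0) − 3 = 1, so Ȟ^1 ≅ Z
Ȟ^2 = (0 − 0) − 0 = 0, so Ȟ^2 ≅ 0

Ȟ^0(U;F) ≅ Z, Ȟ^1(U;F) ≅ Z, Ȟ^2(U;F) ≅ 0
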